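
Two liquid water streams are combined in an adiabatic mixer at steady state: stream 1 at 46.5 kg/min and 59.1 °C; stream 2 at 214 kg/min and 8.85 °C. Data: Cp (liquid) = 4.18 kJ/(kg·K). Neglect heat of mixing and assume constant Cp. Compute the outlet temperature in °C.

Adiabatic, steady state ⇒ Σ ṁᵢCp,ᵢ(T_out − Tᵢ) = 0
Σ ṁᵢCp,ᵢTᵢ = 46.5×4.18×59.1 + 214×4.18×8.85 = 19404
Σ ṁᵢCp,ᵢ = 46.5×4.18 + 214×4.18 = 1088.9
T_out = 19404 / 1088.9 = 17.82 °C

T_out = 17.8 °C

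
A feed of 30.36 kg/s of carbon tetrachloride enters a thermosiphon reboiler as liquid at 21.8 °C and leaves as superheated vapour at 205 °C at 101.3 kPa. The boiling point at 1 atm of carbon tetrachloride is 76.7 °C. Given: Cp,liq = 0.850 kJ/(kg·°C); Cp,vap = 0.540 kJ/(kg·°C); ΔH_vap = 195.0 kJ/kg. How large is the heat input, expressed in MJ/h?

liquid 21.8→76.7 °C: 46.665 kJ/kg
vaporisation at 76.7 °C: 195 kJ/kg
vapour 76.7→205 °C: 69.282 kJ/kg
Δh = 46.665 + 195 + 69.282 = 310.95 kJ/kg
Q = ṁ·Δh = 30.36 kg/s × 310.95 kJ/kg = 9440.4 kJ/s
|Q| = 9440.4 kW = 33985 MJ/h

Q = 34000 MJ/h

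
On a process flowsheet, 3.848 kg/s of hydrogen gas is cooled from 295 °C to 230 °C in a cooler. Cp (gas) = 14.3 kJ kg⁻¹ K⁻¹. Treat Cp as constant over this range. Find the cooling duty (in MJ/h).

Q_c = 12900 MJ/h

Q = ṁ·Cp·ΔT = 3.848 × 14.3 × (230 − 295) = -3576.7 kJ/s
Cooling duty = 12876 MJ/h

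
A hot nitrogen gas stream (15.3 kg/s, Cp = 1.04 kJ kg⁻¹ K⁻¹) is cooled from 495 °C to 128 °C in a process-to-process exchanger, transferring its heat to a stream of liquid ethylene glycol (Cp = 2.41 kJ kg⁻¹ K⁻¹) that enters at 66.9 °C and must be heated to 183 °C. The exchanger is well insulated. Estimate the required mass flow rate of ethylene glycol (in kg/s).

Heat released by hot stream: Q = 15.3 × 1.04 × (495 − 128) = 5839.7 kJ/s
Energy balance on cold side (adiabatic exchanger): Q = ṁ_c·Cp_c·(T_c,out − T_c,in)
ṁ_c = 5839.7 / [2.41 × (183 − 66.9)] = 20.871 kg/s

ṁ_c = 20.9 kg/s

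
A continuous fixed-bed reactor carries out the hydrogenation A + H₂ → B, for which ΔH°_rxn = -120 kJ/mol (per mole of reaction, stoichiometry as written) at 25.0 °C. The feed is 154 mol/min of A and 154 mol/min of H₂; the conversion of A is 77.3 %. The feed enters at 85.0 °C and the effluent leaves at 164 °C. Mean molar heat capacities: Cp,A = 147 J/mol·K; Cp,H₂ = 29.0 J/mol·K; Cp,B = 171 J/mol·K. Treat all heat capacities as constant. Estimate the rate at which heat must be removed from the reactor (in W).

Q_out = 204000 W

Extent of reaction ξ = 0.773 × 154 = 119.04 mol/min
Reaction term: ξ·ΔH°_rxn = 119.04 × -120 = -14285 kJ/min
Sensible, feed 85.0→25 °C: -1626.2 kJ/min
Outlet flows (mol/min): A 34.958, H₂ 34.958, B 119.04
Sensible, products 25→164 °C: 3684.7 kJ/min
Q = ΔH = -12227 kJ/min = -203.78 kW
Heat removed = 203780 W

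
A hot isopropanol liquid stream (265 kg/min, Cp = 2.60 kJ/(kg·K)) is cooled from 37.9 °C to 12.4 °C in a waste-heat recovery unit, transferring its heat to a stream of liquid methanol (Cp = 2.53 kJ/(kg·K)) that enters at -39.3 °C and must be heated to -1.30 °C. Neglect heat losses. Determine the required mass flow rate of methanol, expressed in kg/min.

Heat released by hot stream: Q = 265 × 2.60 × (37.9 − 12.4) = 17570 kJ/min
Energy balance on cold side (adiabatic exchanger): Q = ṁ_c·Cp_c·(T_c,out − T_c,in)
ṁ_c = 17570 / [2.53 × (-1.30 − -39.3)] = 182.75 kg/min

ṁ_c = 183 kg/min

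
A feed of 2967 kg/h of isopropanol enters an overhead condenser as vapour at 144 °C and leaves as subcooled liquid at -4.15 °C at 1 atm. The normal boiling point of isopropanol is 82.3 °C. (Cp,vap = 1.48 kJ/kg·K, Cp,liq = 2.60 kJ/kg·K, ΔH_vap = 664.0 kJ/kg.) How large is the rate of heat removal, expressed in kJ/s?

vapour 144→82.3 °C: -91.316 kJ/kg
condensation at 82.3 °C: -664 kJ/kg
liquid 82.3→-4.15 °C: -224.77 kJ/kg
Δh = -91.316 + -664 + -224.77 = -980.09 kJ/kg
Q = ṁ·Δh = 2967 kg/h × -980.09 kJ/kg = -2.9079e+06 kJ/h
|Q| = 807.75 kW

Q_c = 808 kJ/s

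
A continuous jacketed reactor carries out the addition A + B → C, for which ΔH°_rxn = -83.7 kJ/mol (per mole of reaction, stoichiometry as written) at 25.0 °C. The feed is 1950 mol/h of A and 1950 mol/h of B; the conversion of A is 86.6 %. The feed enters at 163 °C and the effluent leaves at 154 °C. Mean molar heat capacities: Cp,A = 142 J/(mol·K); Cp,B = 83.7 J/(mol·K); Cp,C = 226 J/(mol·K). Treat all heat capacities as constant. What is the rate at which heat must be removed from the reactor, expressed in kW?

Q_out = 40.3 kW

Extent of reaction ξ = 0.866 × 1950 = 1688.7 mol/h
Reaction term: ξ·ΔH°_rxn = 1688.7 × -83.7 = -141340 kJ/h
Sensible, feed 163→25 °C: -60736 kJ/h
Outlet flows (mol/h): A 261.3, B 261.3, C 1688.7
Sensible, products 25→154 °C: 56840 kJ/h
Q = ΔH = -145240 kJ/h = -40.344 kW
Heat removed = 40.344 kW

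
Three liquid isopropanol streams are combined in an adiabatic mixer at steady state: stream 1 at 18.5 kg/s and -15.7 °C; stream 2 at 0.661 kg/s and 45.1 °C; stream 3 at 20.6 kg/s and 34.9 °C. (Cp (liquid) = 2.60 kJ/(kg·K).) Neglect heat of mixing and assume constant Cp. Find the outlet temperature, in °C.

T_out = 11.5 °C

Energy balance with Q = 0: Σ ṁᵢCp,ᵢ(T_out − Tᵢ) = 0
Σ ṁᵢCp,ᵢTᵢ = 18.5×2.60×-15.7 + 0.661×2.60×45.1 + 20.6×2.60×34.9 = 1191.6
Σ ṁᵢCp,ᵢ = 18.5×2.60 + 0.661×2.60 + 20.6×2.60 = 103.38
T_out = 1191.6 / 103.38 = 11.526 °C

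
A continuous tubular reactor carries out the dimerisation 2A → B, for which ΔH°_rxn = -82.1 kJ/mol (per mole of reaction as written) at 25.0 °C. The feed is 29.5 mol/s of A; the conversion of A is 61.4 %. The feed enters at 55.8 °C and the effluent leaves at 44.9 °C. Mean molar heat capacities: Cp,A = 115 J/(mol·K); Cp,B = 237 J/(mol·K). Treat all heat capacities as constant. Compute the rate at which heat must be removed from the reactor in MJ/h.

Q_out = 2810 MJ/h

Extent of reaction ξ = 0.614 × 29.5 / 2 = 9.0565 mol/s
Reaction term: ξ·ΔH°_rxn = 9.0565 × -82.1 = -743.54 kJ/s
Sensible, feed 55.8→25 °C: -104.49 kJ/s
Outlet flows (mol/s): A 11.387, B 9.0565
Sensible, products 25→44.9 °C: 68.772 kJ/s
Q = ΔH = -779.26 kJ/s = -779.26 kW
Heat removed = 2805.3 MJ/h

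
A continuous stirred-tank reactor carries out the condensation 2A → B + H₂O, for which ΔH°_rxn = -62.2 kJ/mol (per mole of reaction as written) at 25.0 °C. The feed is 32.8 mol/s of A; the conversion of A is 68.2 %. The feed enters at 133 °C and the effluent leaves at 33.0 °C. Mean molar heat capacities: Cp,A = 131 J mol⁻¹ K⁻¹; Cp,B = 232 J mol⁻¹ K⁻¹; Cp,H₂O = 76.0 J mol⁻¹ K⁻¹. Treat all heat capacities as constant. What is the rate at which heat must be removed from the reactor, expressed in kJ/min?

Q_out = 67300 kJ/min

Extent of reaction ξ = 0.682 × 32.8 / 2 = 11.185 mol/s
Reaction term: ξ·ΔH°_rxn = 11.185 × -62.2 = -695.69 kJ/s
Sensible, feed 133→25 °C: -464.05 kJ/s
Outlet flows (mol/s): A 10.43, B 11.185, H₂O 11.185
Sensible, products 25→33.0 °C: 38.49 kJ/s
Q = ΔH = -1121.3 kJ/s = -1121.3 kW
Heat removed = 67276 kJ/min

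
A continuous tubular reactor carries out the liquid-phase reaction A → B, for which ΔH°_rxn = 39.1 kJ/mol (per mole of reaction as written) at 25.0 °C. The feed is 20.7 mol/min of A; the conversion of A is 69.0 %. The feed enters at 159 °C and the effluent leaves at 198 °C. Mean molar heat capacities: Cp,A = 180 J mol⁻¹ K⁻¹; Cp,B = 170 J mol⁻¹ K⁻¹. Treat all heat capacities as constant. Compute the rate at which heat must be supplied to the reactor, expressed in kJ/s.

Extent of reaction ξ = 0.690 × 20.7 = 14.283 mol/min
Reaction term: ξ·ΔH°_rxn = 14.283 × 39.1 = 558.47 kJ/min
Sensible, feed 159→25 °C: -499.28 kJ/min
Outlet flows (mol/min): A 6.417, B 14.283
Sensible, products 25→198 °C: 619.89 kJ/min
Q = ΔH = 679.07 kJ/min = 11.318 kW
Heat supplied = 11.318 kJ/s

Q_in = 11.3 kJ/s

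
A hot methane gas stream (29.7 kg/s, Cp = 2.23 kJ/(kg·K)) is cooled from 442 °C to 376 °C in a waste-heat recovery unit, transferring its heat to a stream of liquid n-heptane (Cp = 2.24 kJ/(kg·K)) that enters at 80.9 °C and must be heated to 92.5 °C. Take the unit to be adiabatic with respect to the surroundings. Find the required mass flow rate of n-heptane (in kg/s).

Heat released by hot stream: Q = 29.7 × 2.23 × (442 − 376) = 4371.2 kJ/s
Energy balance on cold side (adiabatic exchanger): Q = ṁ_c·Cp_c·(T_c,out − T_c,in)
ṁ_c = 4371.2 / [2.24 × (92.5 − 80.9)] = 168.23 kg/s

ṁ_c = 168 kg/s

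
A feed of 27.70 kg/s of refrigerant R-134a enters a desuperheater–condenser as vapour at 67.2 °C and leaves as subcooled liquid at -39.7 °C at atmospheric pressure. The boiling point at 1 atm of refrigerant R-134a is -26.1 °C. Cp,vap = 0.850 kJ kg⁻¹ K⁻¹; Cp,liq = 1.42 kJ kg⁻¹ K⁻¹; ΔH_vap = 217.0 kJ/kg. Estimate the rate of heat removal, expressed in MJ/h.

vapour 67.2→-26.1 °C: -79.305 kJ/kg
condensation at -26.1 °C: -217 kJ/kg
liquid -26.1→-39.7 °C: -19.312 kJ/kg
Δh = -79.305 + -217 + -19.312 = -315.62 kJ/kg
Q = ṁ·Δh = 27.70 kg/s × -315.62 kJ/kg = -8742.6 kJ/s
|Q| = 8742.6 kW = 31473 MJ/h

Q_c = 31500 MJ/h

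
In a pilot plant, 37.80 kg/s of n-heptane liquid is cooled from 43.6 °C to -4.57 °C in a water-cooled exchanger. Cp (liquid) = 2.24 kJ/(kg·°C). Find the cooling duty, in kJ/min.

Q = ṁ·Cp·ΔT = 37.80 × 2.24 × (-4.57 − 43.6) = -4078.7 kJ/s
Cooling duty = 244720 kJ/min

Q_c = 245000 kJ/min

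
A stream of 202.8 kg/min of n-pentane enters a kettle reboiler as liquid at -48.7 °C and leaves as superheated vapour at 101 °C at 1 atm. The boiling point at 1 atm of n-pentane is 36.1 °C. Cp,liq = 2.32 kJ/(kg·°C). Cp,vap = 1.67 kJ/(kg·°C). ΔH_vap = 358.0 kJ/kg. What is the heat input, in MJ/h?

liquid -48.7→36.1 °C: 196.74 kJ/kg
vaporisation at 36.1 °C: 358 kJ/kg
vapour 36.1→101 °C: 108.38 kJ/kg
Δh = 196.74 + 358 + 108.38 = 663.12 kJ/kg
Q = ṁ·Δh = 202.8 kg/min × 663.12 kJ/kg = 134480 kJ/min
|Q| = 2241.3 kW = 8068.8 MJ/h

Q = 8070 MJ/h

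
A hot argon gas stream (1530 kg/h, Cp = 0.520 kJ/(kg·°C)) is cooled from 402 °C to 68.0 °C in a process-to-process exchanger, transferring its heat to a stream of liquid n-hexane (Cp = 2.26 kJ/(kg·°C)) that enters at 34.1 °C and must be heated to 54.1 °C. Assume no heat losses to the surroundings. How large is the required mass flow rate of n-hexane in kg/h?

ṁ_c = 5880 kg/h

Heat released by hot stream: Q = 1530 × 0.520 × (402 − 68.0) = 265730 kJ/h
Energy balance on cold side (adiabatic exchanger): Q = ṁ_c·Cp_c·(T_c,out − T_c,in)
ṁ_c = 265730 / [2.26 × (54.1 − 34.1)] = 5879 kg/h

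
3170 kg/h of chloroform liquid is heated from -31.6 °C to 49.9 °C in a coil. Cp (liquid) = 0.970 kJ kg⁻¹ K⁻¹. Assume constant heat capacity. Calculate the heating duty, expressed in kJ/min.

Q = 4180 kJ/min

Q = ṁ·Cp·ΔT = 3170 × 0.970 × (49.9 − -31.6) = 250600 kJ/h
Converting: 250600 / 3600 s = 69.612 kW
Heating duty = 4176.7 kJ/min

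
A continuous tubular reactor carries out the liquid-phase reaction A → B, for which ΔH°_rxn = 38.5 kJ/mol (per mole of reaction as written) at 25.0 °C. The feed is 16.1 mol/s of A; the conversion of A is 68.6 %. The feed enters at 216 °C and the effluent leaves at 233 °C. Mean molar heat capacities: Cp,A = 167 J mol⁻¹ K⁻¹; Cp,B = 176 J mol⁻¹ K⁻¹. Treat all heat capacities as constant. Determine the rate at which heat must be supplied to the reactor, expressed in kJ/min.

Extent of reaction ξ = 0.686 × 16.1 = 11.045 mol/s
Reaction term: ξ·ΔH°_rxn = 11.045 × 38.5 = 425.22 kJ/s
Sensible, feed 216→25 °C: -513.54 kJ/s
Outlet flows (mol/s): A 5.0554, B 11.045
Sensible, products 25→233 °C: 579.93 kJ/s
Q = ΔH = 491.6 kJ/s = 491.6 kW
Heat supplied = 29496 kJ/min

Q_in = 29500 kJ/min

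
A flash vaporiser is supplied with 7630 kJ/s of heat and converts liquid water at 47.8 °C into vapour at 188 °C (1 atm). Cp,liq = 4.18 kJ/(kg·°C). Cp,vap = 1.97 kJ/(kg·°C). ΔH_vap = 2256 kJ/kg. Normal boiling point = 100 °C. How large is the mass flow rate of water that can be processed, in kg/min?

ṁ = 173 kg/min

Δh = 4.18×(100−47.8) + 2256 + 1.97×(188−100) = 2647.6 kJ/kg
Q = 7630 kJ/s = 7630 kJ/s = 457800 kJ/min
ṁ = Q/Δh = 457800 / 2647.6 = 172.91 kg/min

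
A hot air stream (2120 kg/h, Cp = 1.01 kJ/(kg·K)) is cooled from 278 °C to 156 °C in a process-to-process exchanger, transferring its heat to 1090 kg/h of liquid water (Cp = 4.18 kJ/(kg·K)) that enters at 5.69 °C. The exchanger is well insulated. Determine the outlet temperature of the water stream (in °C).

Heat released by hot stream: Q = 2120 × 1.01 × (278 − 156) = 261230 kJ/h
Energy balance on cold side (adiabatic exchanger): Q = ṁ_c·Cp_c·(T_c,out − T_c,in)
T_c,out = 5.69 + 261230/(1090 × 4.18) = 63.024 °C

T_c,out = 63.0 °C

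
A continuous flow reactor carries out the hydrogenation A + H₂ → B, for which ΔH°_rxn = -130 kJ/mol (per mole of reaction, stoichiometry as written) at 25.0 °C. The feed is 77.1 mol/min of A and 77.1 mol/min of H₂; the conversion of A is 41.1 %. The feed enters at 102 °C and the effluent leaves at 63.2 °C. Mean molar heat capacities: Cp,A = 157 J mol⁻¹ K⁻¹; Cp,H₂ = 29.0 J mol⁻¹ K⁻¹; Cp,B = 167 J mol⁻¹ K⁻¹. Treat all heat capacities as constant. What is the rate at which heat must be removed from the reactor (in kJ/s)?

Q_out = 78.3 kJ/s

Extent of reaction ξ = 0.411 × 77.1 = 31.688 mol/min
Reaction term: ξ·ΔH°_rxn = 31.688 × -130 = -4119.5 kJ/min
Sensible, feed 102→25 °C: -1104.2 kJ/min
Outlet flows (mol/min): A 45.412, H₂ 45.412, B 31.688
Sensible, products 25→63.2 °C: 524.81 kJ/min
Q = ΔH = -4698.9 kJ/min = -78.314 kW
Heat removed = 78.314 kJ/s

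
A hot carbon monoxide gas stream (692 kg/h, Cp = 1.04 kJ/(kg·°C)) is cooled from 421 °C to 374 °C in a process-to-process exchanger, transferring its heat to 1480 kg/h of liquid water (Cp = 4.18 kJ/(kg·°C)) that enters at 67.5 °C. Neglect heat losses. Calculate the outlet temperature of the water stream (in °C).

Heat released by hot stream: Q = 692 × 1.04 × (421 − 374) = 33825 kJ/h
Energy balance on cold side (adiabatic exchanger): Q = ṁ_c·Cp_c·(T_c,out − T_c,in)
T_c,out = 67.5 + 33825/(1480 × 4.18) = 72.968 °C

T_c,out = 73.0 °C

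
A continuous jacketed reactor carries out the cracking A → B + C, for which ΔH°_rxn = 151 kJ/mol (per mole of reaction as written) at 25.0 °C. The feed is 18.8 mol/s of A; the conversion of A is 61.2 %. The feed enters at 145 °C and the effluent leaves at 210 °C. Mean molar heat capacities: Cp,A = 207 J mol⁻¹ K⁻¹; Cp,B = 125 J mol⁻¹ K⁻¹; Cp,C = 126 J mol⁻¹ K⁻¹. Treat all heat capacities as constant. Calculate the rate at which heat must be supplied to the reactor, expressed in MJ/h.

Extent of reaction ξ = 0.612 × 18.8 = 11.506 mol/s
Reaction term: ξ·ΔH°_rxn = 11.506 × 151 = 1737.3 kJ/s
Sensible, feed 145→25 °C: -466.99 kJ/s
Outlet flows (mol/s): A 7.2944, B 11.506, C 11.506
Sensible, products 25→210 °C: 813.6 kJ/s
Q = ΔH = 2084 kJ/s = 2084 kW
Heat supplied = 7502.2 MJ/h

Q_in = 7500 MJ/h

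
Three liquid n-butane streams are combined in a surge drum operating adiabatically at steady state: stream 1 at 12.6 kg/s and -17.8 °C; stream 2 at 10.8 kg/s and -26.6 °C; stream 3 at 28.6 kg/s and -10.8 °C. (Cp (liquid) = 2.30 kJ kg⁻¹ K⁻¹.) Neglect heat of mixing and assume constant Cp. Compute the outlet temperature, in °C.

Adiabatic, steady state ⇒ Σ ṁᵢCp,ᵢ(T_out − Tᵢ) = 0
T_out = Σ ṁᵢCp,ᵢTᵢ / Σ ṁᵢCp,ᵢ
      = -1887 / 119.6 = -15.778 °C

T_out = -15.8 °C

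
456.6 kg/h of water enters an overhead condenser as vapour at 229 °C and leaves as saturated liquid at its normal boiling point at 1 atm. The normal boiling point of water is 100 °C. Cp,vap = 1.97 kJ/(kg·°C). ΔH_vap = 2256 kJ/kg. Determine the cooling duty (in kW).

vapour 229→100 °C: -254.13 kJ/kg
condensation at 100 °C: -2256 kJ/kg
Δh = -254.13 + -2256 = -2510.1 kJ/kg
Q = ṁ·Δh = 456.6 kg/h × -2510.1 kJ/kg = -1.1461e+06 kJ/h
|Q| = 318.37 kW

Q_c = 318 kW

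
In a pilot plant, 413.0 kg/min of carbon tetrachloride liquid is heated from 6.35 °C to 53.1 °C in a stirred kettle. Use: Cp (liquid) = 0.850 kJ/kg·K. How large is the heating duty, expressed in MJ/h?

Q = 985 MJ/h

Q = ṁ·Cp·ΔT = 413.0 × 0.850 × (53.1 − 6.35) = 16412 kJ/min
Converting: 16412 / 60 s = 273.53 kW
Heating duty = 984.7 MJ/h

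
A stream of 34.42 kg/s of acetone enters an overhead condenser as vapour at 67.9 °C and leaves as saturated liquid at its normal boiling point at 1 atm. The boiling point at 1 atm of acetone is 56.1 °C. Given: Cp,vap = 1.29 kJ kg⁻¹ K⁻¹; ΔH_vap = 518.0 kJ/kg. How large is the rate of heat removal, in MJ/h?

vapour 67.9→56.1 °C: -15.222 kJ/kg
condensation at 56.1 °C: -518 kJ/kg
Δh = -15.222 + -518 = -533.22 kJ/kg
Q = ṁ·Δh = 34.42 kg/s × -533.22 kJ/kg = -18354 kJ/s
|Q| = 18354 kW = 66073 MJ/h

Q_c = 66100 MJ/h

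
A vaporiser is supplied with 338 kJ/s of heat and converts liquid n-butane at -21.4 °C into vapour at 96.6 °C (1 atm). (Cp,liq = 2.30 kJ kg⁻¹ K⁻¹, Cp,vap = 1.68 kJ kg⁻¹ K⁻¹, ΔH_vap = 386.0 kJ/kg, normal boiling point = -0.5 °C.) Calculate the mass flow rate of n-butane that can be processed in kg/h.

Δh = 2.30×(-0.5−-21.4) + 386.0 + 1.68×(96.6−-0.5) = 597.2 kJ/kg
Q = 338 kJ/s = 338 kJ/s = 1.2168e+06 kJ/h
ṁ = Q/Δh = 1.2168e+06 / 597.2 = 2037.5 kg/h

ṁ = 2040 kg/h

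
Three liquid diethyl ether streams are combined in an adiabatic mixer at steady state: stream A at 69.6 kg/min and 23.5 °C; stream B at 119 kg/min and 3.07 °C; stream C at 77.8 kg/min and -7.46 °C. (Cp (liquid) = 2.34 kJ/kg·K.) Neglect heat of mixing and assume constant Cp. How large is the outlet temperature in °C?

T_out = 5.33 °C

Adiabatic, steady state ⇒ Σ ṁᵢCp,ᵢ(T_out − Tᵢ) = 0
T_out = Σ ṁᵢCp,ᵢTᵢ / Σ ṁᵢCp,ᵢ
      = 3324.1 / 623.38 = 5.3324 °C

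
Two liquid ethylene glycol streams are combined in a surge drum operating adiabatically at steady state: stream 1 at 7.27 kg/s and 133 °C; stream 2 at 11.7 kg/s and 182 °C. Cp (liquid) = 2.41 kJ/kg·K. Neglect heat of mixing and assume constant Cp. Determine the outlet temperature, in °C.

T_out = 163 °C

No heat crosses the boundary, so H_out = H_in.
T_out = Σ ṁᵢCp,ᵢTᵢ / Σ ṁᵢCp,ᵢ
      = 7462.1 / 45.718 = 163.22 °C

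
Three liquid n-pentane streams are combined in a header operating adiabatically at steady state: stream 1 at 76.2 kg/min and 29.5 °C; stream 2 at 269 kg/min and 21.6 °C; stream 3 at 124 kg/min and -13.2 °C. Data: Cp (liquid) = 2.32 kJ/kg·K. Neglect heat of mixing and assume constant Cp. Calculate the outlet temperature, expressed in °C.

No heat crosses the boundary, so H_out = H_in.
Σ ṁᵢCp,ᵢTᵢ = 76.2×2.32×29.5 + 269×2.32×21.6 + 124×2.32×-13.2 = 14898
Σ ṁᵢCp,ᵢ = 76.2×2.32 + 269×2.32 + 124×2.32 = 1088.5
T_out = 14898 / 1088.5 = 13.686 °C

T_out = 13.7 °C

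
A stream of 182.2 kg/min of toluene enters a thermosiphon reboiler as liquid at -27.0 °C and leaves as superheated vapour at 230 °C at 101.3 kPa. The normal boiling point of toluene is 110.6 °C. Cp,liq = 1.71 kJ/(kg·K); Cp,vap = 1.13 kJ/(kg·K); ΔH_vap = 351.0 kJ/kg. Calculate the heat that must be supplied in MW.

liquid -27.0→110.6 °C: 235.3 kJ/kg
vaporisation at 110.6 °C: 351 kJ/kg
vapour 110.6→230 °C: 134.92 kJ/kg
Δh = 235.3 + 351 + 134.92 = 721.22 kJ/kg
Q = ṁ·Δh = 182.2 kg/min × 721.22 kJ/kg = 131410 kJ/min
|Q| = 2190.1 kW = 2.1901 MW

Q = 2.19 MW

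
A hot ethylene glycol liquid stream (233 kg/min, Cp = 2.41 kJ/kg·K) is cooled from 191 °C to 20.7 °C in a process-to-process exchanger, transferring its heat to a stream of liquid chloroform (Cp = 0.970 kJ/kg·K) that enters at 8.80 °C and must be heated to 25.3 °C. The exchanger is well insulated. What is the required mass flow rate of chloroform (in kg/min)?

ṁ_c = 5970 kg/min

Heat released by hot stream: Q = 233 × 2.41 × (191 − 20.7) = 95629 kJ/min
Energy balance on cold side (adiabatic exchanger): Q = ṁ_c·Cp_c·(T_c,out − T_c,in)
ṁ_c = 95629 / [0.970 × (25.3 − 8.80)] = 5974.9 kg/min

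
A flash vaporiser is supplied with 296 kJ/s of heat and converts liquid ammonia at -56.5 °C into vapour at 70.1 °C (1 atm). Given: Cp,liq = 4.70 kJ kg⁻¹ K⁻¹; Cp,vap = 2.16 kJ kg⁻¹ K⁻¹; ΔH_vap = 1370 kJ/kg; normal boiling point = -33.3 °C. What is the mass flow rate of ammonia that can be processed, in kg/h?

Δh = 4.70×(-33.3−-56.5) + 1370 + 2.16×(70.1−-33.3) = 1702.4 kJ/kg
Q = 296 kJ/s = 296 kJ/s = 1.0656e+06 kJ/h
ṁ = Q/Δh = 1.0656e+06 / 1702.4 = 625.95 kg/h

ṁ = 626 kg/h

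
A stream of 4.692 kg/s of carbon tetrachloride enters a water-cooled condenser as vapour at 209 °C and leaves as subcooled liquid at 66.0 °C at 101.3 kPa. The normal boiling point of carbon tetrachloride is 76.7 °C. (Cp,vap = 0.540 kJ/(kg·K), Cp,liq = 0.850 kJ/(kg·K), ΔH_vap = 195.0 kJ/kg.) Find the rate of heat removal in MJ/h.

vapour 209→76.7 °C: -71.442 kJ/kg
condensation at 76.7 °C: -195 kJ/kg
liquid 76.7→66.0 °C: -9.095 kJ/kg
Δh = -71.442 + -195 + -9.095 = -275.54 kJ/kg
Q = ṁ·Δh = 4.692 kg/s × -275.54 kJ/kg = -1292.8 kJ/s
|Q| = 1292.8 kW = 4654.2 MJ/h

Q_c = 4650 MJ/h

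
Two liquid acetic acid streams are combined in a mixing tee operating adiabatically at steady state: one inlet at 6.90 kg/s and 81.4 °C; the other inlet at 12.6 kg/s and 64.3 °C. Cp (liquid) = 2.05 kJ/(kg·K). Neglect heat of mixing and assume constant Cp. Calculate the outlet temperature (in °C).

No heat crosses the boundary, so H_out = H_in.
Σ ṁᵢCp,ᵢTᵢ = 6.90×2.05×81.4 + 12.6×2.05×64.3 = 2812.3
Σ ṁᵢCp,ᵢ = 6.90×2.05 + 12.6×2.05 = 39.975
T_out = 2812.3 / 39.975 = 70.351 °C

T_out = 70.4 °C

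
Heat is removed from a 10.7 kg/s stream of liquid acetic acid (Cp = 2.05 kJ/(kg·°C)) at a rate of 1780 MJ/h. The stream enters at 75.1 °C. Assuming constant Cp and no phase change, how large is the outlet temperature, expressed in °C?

T_out = 52.6 °C

Q = 1780 MJ/h = 494.44 kJ/s
ΔT = Q/(ṁ·Cp) = 494.44/(10.7×2.05) = 22.541 K
T_out = 75.1 − 22.541 = 52.559 °C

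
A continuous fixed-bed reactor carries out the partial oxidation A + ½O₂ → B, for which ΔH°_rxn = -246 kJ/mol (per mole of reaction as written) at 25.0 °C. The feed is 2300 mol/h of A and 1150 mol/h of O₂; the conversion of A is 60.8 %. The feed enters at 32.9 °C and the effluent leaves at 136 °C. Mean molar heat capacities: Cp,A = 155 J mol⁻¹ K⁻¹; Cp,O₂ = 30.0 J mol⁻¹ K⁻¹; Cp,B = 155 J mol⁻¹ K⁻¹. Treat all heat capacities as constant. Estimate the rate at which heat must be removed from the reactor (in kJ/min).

Extent of reaction ξ = 0.608 × 2300 = 1398.4 mol/h
Reaction term: ξ·ΔH°_rxn = 1398.4 × -246 = -344010 kJ/h
Sensible, feed 32.9→25 °C: -3088.9 kJ/h
Outlet flows (mol/h): A 901.6, O₂ 450.8, B 1398.4
Sensible, products 25→136 °C: 41073 kJ/h
Q = ΔH = -306020 kJ/h = -85.006 kW
Heat removed = 5100.4 kJ/min

Q_out = 5100 kJ/min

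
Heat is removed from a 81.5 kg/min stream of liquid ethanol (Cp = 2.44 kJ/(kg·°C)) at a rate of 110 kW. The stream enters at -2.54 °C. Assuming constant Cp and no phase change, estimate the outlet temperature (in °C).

T_out = -35.7 °C

Q = 110 kW = 6600 kJ/min
ΔT = Q/(ṁ·Cp) = 6600/(81.5×2.44) = 33.189 K
T_out = -2.54 − 33.189 = -35.729 °C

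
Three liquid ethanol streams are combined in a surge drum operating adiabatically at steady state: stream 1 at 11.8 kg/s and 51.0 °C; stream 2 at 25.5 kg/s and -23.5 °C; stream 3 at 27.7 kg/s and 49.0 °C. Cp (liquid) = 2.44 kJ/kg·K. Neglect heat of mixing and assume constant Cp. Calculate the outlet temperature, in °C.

No heat crosses the boundary, so H_out = H_in.
T_out = Σ ṁᵢCp,ᵢTᵢ / Σ ṁᵢCp,ᵢ
      = 3318 / 158.6 = 20.921 °C

T_out = 20.9 °C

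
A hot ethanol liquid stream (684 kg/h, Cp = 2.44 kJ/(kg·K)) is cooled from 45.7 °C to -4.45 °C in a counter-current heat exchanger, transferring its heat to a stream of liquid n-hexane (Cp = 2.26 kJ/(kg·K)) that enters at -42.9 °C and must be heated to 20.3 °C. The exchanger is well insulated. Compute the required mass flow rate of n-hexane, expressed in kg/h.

ṁ_c = 586 kg/h

Heat released by hot stream: Q = 684 × 2.44 × (45.7 − -4.45) = 83698 kJ/h
Energy balance on cold side (adiabatic exchanger): Q = ṁ_c·Cp_c·(T_c,out − T_c,in)
ṁ_c = 83698 / [2.26 × (20.3 − -42.9)] = 585.99 kg/h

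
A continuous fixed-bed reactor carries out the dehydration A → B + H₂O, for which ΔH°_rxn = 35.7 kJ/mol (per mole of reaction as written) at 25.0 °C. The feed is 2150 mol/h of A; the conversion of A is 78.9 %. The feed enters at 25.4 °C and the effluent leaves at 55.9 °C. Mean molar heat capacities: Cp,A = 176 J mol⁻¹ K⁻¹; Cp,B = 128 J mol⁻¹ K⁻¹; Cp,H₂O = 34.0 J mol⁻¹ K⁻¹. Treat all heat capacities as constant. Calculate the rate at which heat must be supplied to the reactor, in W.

Extent of reaction ξ = 0.789 × 2150 = 1696.4 mol/h
Reaction term: ξ·ΔH°_rxn = 1696.4 × 35.7 = 60560 kJ/h
Sensible, feed 25.4→25 °C: -151.36 kJ/h
Outlet flows (mol/h): A 453.65, B 1696.4, H₂O 1696.4
Sensible, products 25→55.9 °C: 10959 kJ/h
Q = ΔH = 71367 kJ/h = 19.824 kW
Heat supplied = 19824 W

Q_in = 19800 W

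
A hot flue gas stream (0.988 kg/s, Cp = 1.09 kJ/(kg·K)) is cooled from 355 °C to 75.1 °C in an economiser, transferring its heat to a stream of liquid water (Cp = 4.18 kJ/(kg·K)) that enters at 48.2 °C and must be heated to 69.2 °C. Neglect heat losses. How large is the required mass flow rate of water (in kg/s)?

ṁ_c = 3.43 kg/s

Heat released by hot stream: Q = 0.988 × 1.09 × (355 − 75.1) = 301.43 kJ/s
Energy balance on cold side (adiabatic exchanger): Q = ṁ_c·Cp_c·(T_c,out − T_c,in)
ṁ_c = 301.43 / [4.18 × (69.2 − 48.2)] = 3.4339 kg/s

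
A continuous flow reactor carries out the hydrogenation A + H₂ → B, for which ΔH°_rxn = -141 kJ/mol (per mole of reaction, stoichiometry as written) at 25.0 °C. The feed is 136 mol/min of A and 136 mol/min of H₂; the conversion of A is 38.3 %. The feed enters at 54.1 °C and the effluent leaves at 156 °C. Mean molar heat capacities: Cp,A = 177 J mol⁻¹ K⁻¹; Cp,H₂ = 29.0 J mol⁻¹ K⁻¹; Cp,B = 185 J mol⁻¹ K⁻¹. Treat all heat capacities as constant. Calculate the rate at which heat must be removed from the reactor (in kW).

Extent of reaction ξ = 0.383 × 136 = 52.088 mol/min
Reaction term: ξ·ΔH°_rxn = 52.088 × -141 = -7344.4 kJ/min
Sensible, feed 54.1→25 °C: -815.27 kJ/min
Outlet flows (mol/min): A 83.912, H₂ 83.912, B 52.088
Sensible, products 25→156 °C: 3526.8 kJ/min
Q = ΔH = -4632.9 kJ/min = -77.215 kW
Heat removed = 77.215 kW

Q_out = 77.2 kW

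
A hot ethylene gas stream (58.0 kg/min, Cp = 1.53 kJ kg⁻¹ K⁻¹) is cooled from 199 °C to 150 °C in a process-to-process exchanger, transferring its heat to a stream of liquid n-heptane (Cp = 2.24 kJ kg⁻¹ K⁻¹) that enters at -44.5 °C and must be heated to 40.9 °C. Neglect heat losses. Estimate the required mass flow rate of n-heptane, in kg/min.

ṁ_c = 22.7 kg/min

Heat released by hot stream: Q = 58.0 × 1.53 × (199 − 150) = 4348.3 kJ/min
Energy balance on cold side (adiabatic exchanger): Q = ṁ_c·Cp_c·(T_c,out − T_c,in)
ṁ_c = 4348.3 / [2.24 × (40.9 − -44.5)] = 22.731 kg/min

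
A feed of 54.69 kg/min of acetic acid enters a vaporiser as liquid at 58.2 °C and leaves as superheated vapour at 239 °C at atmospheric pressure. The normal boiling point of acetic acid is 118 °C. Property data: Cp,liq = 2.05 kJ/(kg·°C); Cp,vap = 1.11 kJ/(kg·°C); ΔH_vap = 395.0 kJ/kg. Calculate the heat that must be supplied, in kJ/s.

liquid 58.2→118 °C: 122.59 kJ/kg
vaporisation at 118 °C: 395 kJ/kg
vapour 118→239 °C: 134.31 kJ/kg
Δh = 122.59 + 395 + 134.31 = 651.9 kJ/kg
Q = ṁ·Δh = 54.69 kg/min × 651.9 kJ/kg = 35652 kJ/min
|Q| = 594.21 kW

Q = 594 kJ/s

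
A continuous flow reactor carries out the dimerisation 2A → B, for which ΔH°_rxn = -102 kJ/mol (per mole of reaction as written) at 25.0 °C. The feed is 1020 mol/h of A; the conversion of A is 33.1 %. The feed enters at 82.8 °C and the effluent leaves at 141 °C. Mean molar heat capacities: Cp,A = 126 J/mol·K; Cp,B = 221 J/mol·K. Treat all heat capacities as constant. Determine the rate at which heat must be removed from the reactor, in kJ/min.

Extent of reaction ξ = 0.331 × 1020 / 2 = 168.81 mol/h
Reaction term: ξ·ΔH°_rxn = 168.81 × -102 = -17219 kJ/h
Sensible, feed 82.8→25 °C: -7428.5 kJ/h
Outlet flows (mol/h): A 682.38, B 168.81
Sensible, products 25→141 °C: 14301 kJ/h
Q = ΔH = -10346 kJ/h = -2.8738 kW
Heat removed = 172.43 kJ/min

Q_out = 172 kJ/min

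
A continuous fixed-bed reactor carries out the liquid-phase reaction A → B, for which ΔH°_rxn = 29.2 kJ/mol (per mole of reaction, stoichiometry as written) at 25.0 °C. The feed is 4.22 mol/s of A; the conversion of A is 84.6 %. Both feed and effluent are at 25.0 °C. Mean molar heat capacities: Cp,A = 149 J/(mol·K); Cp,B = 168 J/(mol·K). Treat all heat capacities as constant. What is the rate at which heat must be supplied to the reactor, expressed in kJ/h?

Extent of reaction ξ = 0.846 × 4.22 = 3.5701 mol/s
Reaction term: ξ·ΔH°_rxn = 3.5701 × 29.2 = 104.25 kJ/s
Q = ΔH = 104.25 kJ/s = 104.25 kW
Heat supplied = 375290 kJ/h

Q_in = 375000 kJ/h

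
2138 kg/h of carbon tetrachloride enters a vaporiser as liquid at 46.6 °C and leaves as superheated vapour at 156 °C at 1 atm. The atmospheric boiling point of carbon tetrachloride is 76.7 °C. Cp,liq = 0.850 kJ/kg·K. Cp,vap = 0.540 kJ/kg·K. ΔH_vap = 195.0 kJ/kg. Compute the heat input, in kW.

liquid 46.6→76.7 °C: 25.585 kJ/kg
vaporisation at 76.7 °C: 195 kJ/kg
vapour 76.7→156 °C: 42.822 kJ/kg
Δh = 25.585 + 195 + 42.822 = 263.41 kJ/kg
Q = ṁ·Δh = 2138 kg/h × 263.41 kJ/kg = 563160 kJ/h
|Q| = 156.43 kW

Q = 156 kW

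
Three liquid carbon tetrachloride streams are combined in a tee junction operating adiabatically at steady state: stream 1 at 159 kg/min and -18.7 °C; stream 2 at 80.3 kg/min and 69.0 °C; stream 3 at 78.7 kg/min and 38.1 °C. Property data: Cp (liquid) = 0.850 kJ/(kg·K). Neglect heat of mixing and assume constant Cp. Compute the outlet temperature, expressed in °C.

Adiabatic, steady state ⇒ Σ ṁᵢCp,ᵢ(T_out − Tᵢ) = 0
Σ ṁᵢCp,ᵢTᵢ = 159×0.850×-18.7 + 80.3×0.850×69.0 + 78.7×0.850×38.1 = 4731
Σ ṁᵢCp,ᵢ = 159×0.850 + 80.3×0.850 + 78.7×0.850 = 270.3
T_out = 4731 / 270.3 = 17.503 °C

T_out = 17.5 °C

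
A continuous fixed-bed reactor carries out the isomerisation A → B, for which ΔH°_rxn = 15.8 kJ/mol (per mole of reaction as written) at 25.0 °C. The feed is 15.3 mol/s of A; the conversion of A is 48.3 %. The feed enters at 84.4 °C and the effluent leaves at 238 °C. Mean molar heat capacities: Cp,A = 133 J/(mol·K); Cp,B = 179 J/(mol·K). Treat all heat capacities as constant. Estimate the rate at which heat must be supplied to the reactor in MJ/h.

Q_in = 1810 MJ/h

Extent of reaction ξ = 0.483 × 15.3 = 7.3899 mol/s
Reaction term: ξ·ΔH°_rxn = 7.3899 × 15.8 = 116.76 kJ/s
Sensible, feed 84.4→25 °C: -120.87 kJ/s
Outlet flows (mol/s): A 7.9101, B 7.3899
Sensible, products 25→238 °C: 505.84 kJ/s
Q = ΔH = 501.73 kJ/s = 501.73 kW
Heat supplied = 1806.2 MJ/h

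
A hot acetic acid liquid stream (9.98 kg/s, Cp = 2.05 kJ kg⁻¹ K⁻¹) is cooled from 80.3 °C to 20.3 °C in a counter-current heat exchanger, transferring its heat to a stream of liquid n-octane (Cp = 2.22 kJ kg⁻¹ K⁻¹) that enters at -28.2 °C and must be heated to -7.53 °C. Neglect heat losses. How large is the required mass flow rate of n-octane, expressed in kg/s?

ṁ_c = 26.8 kg/s

Heat released by hot stream: Q = 9.98 × 2.05 × (80.3 − 20.3) = 1227.5 kJ/s
Energy balance on cold side (adiabatic exchanger): Q = ṁ_c·Cp_c·(T_c,out − T_c,in)
ṁ_c = 1227.5 / [2.22 × (-7.53 − -28.2)] = 26.751 kg/s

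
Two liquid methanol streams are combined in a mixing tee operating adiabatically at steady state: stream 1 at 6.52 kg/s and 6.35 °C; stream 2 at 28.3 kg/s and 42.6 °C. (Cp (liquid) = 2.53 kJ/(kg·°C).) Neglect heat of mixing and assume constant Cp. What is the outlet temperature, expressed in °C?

No heat crosses the boundary, so H_out = H_in.
Σ ṁᵢCp,ᵢTᵢ = 6.52×2.53×6.35 + 28.3×2.53×42.6 = 3154.9
Σ ṁᵢCp,ᵢ = 6.52×2.53 + 28.3×2.53 = 88.095
T_out = 3154.9 / 88.095 = 35.812 °C

T_out = 35.8 °C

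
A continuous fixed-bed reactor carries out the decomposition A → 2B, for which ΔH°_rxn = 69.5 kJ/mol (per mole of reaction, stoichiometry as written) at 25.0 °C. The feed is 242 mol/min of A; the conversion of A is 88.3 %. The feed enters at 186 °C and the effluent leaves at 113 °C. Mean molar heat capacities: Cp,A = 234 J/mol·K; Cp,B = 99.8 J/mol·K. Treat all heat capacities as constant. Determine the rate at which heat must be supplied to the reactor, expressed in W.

Extent of reaction ξ = 0.883 × 242 = 213.69 mol/min
Reaction term: ξ·ΔH°_rxn = 213.69 × 69.5 = 14851 kJ/min
Sensible, feed 186→25 °C: -9117.1 kJ/min
Outlet flows (mol/min): A 28.314, B 427.37
Sensible, products 25→113 °C: 4336.4 kJ/min
Q = ΔH = 10070 kJ/min = 167.84 kW
Heat supplied = 167840 W

Q_in = 168000 W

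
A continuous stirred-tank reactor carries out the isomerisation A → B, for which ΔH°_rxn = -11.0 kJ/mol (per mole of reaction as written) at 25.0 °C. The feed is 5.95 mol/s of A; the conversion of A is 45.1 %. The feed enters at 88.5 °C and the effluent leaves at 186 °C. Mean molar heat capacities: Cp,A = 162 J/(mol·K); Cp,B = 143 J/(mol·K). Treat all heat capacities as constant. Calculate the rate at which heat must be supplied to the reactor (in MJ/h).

Extent of reaction ξ = 0.451 × 5.95 = 2.6835 mol/s
Reaction term: ξ·ΔH°_rxn = 2.6835 × -11.0 = -29.518 kJ/s
Sensible, feed 88.5→25 °C: -61.208 kJ/s
Outlet flows (mol/s): A 3.2666, B 2.6835
Sensible, products 25→186 °C: 146.98 kJ/s
Q = ΔH = 56.254 kJ/s = 56.254 kW
Heat supplied = 202.51 MJ/h

Q_in = 203 MJ/h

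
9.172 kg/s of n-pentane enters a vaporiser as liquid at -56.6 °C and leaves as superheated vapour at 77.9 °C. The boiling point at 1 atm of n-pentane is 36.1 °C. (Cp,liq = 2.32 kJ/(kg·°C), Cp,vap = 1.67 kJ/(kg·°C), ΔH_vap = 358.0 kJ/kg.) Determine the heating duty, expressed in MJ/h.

liquid -56.6→36.1 °C: 215.06 kJ/kg
vaporisation at 36.1 °C: 358 kJ/kg
vapour 36.1→77.9 °C: 69.806 kJ/kg
Δh = 215.06 + 358 + 69.806 = 642.87 kJ/kg
Q = ṁ·Δh = 9.172 kg/s × 642.87 kJ/kg = 5896.4 kJ/s
|Q| = 5896.4 kW = 21227 MJ/h

Q = 21200 MJ/h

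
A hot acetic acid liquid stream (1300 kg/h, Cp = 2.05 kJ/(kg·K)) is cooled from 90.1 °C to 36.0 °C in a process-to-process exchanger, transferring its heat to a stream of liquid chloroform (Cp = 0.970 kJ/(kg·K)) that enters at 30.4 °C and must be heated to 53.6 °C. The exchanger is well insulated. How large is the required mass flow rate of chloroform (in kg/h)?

Heat released by hot stream: Q = 1300 × 2.05 × (90.1 − 36.0) = 144180 kJ/h
Energy balance on cold side (adiabatic exchanger): Q = ṁ_c·Cp_c·(T_c,out − T_c,in)
ṁ_c = 144180 / [0.970 × (53.6 − 30.4)] = 6406.7 kg/h

ṁ_c = 6410 kg/h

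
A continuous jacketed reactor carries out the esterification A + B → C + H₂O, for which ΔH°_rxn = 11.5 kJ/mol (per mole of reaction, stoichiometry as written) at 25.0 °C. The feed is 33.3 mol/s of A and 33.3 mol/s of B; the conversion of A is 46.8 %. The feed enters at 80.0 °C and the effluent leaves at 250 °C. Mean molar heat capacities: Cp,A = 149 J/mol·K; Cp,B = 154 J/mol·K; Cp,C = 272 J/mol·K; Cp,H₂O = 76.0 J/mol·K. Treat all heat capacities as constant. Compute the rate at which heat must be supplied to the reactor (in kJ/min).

Extent of reaction ξ = 0.468 × 33.3 = 15.584 mol/s
Reaction term: ξ·ΔH°_rxn = 15.584 × 11.5 = 179.22 kJ/s
Sensible, feed 80.0→25 °C: -554.94 kJ/s
Outlet flows (mol/s): A 17.716, B 17.716, C 15.584, H₂O 15.584
Sensible, products 25→250 °C: 2428 kJ/s
Q = ΔH = 2052.3 kJ/s = 2052.3 kW
Heat supplied = 123140 kJ/min

Q_in = 123000 kJ/min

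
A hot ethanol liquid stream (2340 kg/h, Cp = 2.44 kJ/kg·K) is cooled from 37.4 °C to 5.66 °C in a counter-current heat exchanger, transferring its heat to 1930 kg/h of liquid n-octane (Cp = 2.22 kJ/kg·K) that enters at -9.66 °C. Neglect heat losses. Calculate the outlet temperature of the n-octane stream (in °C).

T_c,out = 32.6 °C

Heat released by hot stream: Q = 2340 × 2.44 × (37.4 − 5.66) = 181220 kJ/h
Energy balance on cold side (adiabatic exchanger): Q = ṁ_c·Cp_c·(T_c,out − T_c,in)
T_c,out = -9.66 + 181220/(1930 × 2.22) = 32.636 °C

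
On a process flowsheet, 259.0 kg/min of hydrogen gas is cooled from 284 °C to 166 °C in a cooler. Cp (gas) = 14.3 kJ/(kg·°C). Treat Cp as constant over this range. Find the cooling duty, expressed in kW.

Q = ṁ·Cp·ΔT = 259.0 × 14.3 × (166 − 284) = -437040 kJ/min
Converting: 437040 / 60 s = 7283.9 kW

Q_c = 7280 kW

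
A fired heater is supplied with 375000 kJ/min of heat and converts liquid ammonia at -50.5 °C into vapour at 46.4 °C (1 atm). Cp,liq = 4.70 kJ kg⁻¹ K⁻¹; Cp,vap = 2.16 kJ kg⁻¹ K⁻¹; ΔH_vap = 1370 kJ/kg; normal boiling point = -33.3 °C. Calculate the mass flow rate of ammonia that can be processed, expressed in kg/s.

Δh = 4.70×(-33.3−-50.5) + 1370 + 2.16×(46.4−-33.3) = 1623 kJ/kg
Q = 375000 kJ/min = 6250 kJ/s = 6250 kJ/s
ṁ = Q/Δh = 6250 / 1623 = 3.8509 kg/s

ṁ = 3.85 kg/s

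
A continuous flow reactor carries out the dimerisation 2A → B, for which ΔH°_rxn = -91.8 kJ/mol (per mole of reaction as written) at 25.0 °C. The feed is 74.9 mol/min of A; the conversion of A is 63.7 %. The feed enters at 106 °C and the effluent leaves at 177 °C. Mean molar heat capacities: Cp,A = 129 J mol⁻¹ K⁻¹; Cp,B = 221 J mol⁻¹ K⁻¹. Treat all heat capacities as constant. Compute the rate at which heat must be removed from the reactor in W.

Extent of reaction ξ = 0.637 × 74.9 / 2 = 23.856 mol/min
Reaction term: ξ·ΔH°_rxn = 23.856 × -91.8 = -2189.9 kJ/min
Sensible, feed 106→25 °C: -782.63 kJ/min
Outlet flows (mol/min): A 27.189, B 23.856
Sensible, products 25→177 °C: 1334.5 kJ/min
Q = ΔH = -1638.1 kJ/min = -27.302 kW
Heat removed = 27302 W

Q_out = 27300 W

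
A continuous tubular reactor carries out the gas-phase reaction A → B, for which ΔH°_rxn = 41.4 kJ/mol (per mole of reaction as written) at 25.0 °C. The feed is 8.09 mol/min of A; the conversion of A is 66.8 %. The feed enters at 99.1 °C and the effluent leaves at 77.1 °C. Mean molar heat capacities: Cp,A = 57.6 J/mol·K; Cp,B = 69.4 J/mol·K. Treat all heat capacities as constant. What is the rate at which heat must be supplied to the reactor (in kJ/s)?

Q_in = 3.61 kJ/s

Extent of reaction ξ = 0.668 × 8.09 = 5.4041 mol/min
Reaction term: ξ·ΔH°_rxn = 5.4041 × 41.4 = 223.73 kJ/min
Sensible, feed 99.1→25 °C: -34.529 kJ/min
Outlet flows (mol/min): A 2.6859, B 5.4041
Sensible, products 25→77.1 °C: 27.6 kJ/min
Q = ΔH = 216.8 kJ/min = 3.6134 kW
Heat supplied = 3.6134 kJ/s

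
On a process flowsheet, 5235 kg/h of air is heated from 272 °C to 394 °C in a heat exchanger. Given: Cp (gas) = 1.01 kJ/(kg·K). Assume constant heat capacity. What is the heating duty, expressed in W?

Q = ṁ·Cp·ΔT = 5235 × 1.01 × (394 − 272) = 645060 kJ/h
Converting: 645060 / 3600 s = 179.18 kW
Heating duty = 179180 W

Q = 179000 W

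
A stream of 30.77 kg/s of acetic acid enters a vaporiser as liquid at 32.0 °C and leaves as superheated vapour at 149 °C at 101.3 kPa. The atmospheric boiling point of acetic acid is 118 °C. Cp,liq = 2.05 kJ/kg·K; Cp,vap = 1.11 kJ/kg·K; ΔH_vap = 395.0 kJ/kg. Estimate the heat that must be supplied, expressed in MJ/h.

Q = 67100 MJ/h

liquid 32.0→118 °C: 176.3 kJ/kg
vaporisation at 118 °C: 395 kJ/kg
vapour 118→149 °C: 34.41 kJ/kg
Δh = 176.3 + 395 + 34.41 = 605.71 kJ/kg
Q = ṁ·Δh = 30.77 kg/s × 605.71 kJ/kg = 18638 kJ/s
|Q| = 18638 kW = 67096 MJ/h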